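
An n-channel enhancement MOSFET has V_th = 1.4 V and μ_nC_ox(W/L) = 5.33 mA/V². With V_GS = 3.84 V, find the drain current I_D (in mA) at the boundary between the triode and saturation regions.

I_D = 15.9 mA

At the boundary V_DS = V_ov = V_GS − V_th = 3.84 − 1.4 = 2.44 V.
I_D = ½ k_n V_ov² = 0.5 × 5.33 × 2.44² = 15.9 mA.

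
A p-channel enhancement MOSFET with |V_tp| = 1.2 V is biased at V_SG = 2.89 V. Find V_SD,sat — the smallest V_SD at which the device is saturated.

The boundary between triode and saturation is V_SD = V_SG − |V_tp| = V_ov.
V_ov = 2.89 − 1.2 = 1.69 V.

V_SD,sat = 1.69 V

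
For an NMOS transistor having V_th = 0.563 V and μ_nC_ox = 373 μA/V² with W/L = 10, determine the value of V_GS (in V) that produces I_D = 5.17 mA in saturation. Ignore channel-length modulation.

V_GS = 2.23 V

k_n = μ_nC_ox · (W/L) = 3.73 mA/V².
In saturation I_D = ½ k_n (V_GS − V_th)², so V_GS − V_th = √(2 I_D / k_n) = √(2 × 5.17 / 3.73) = 1.66 V.
V_GS = 0.563 + 1.66 = 2.23 V.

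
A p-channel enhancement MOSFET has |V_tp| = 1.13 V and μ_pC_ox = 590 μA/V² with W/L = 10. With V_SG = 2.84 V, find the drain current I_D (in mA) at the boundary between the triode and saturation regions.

I_D = 8.63 mA

At the boundary V_SD = V_ov = V_SG − |V_tp| = 2.84 − 1.13 = 1.71 V.
k_p = μ_pC_ox · (W/L) = 5.9 mA/V².
I_D = ½ k_p V_ov² = 0.5 × 5.9 × 1.71² = 8.63 mA.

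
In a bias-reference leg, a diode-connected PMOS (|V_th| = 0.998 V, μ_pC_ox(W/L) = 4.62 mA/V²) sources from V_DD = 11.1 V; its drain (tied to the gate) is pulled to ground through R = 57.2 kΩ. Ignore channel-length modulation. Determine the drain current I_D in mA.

With gate tied to drain, V_SG = V_SD ≥ V_SG − |V_th|, so the device is in saturation.
KCL at the drain: ½ k_p (V_SG − |V_th|)² = (V_DD − V_SG)/R.
Let x = V_SG − 0.998. Then 132 x² + x − 10.1 = 0, giving x = 0.273 V (positive root), so V_SG = 1.27 V.
I_D = (V_DD − V_SG)/R = (11.1 − 1.27) / 57.2 = 0.172 mA.

I_D = 0.172 mA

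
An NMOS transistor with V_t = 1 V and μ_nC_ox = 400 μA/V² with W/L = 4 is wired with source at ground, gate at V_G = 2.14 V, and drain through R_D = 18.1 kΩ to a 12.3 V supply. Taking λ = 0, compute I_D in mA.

I_D = 0.655 mA

V_GS = V_G = 2.14 V, so V_ov = 2.14 − 1 = 1.14 V.
k_n = μ_nC_ox · (W/L) = 1.6 mA/V².
Assume saturation: I_D = ½ k_n V_ov² = 0.5 × 1.6 × 1.14² = 1.04 mA, giving V_DS = V_DD − I_D R_D = 12.3 − 1.04 × 18.1 = -6.52 V.
But -6.52 V < V_ov = 1.14 V, so the device is actually in triode.
In triode I_D = k_n[V_ov V_DS − ½ V_DS²] and I_D = (V_DD − V_DS)/R_D. Equating: 14.5 V_DS² − 34.01 V_DS + 12.3 = 0, giving V_DS = 0.446 V (the root below V_ov).
I_D = (12.3 − 0.446) / 18.1 = 0.655 mA.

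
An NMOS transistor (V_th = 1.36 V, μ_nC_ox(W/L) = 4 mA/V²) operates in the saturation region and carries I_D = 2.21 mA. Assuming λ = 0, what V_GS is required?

V_GS = 2.41 V

In saturation I_D = ½ k_n (V_GS − V_th)², so V_GS − V_th = √(2 I_D / k_n) = √(2 × 2.21 / 4) = 1.05 V.
V_GS = 1.36 + 1.05 = 2.41 V.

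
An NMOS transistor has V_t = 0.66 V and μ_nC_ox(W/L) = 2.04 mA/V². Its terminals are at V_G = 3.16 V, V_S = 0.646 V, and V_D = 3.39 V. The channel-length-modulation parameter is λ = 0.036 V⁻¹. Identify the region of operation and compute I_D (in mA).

Saturation; I_D = 3.85 mA

V_GS = V_G − V_S = 3.16 − 0.646 = 2.51 V; V_DS = V_D − V_S = 3.39 − 0.646 = 2.74 V.
V_ov = V_GS − V_t = 2.51 − 0.66 = 1.85 V.
Since V_DS = 2.74 V ≥ V_ov = 1.85 V, the device is in saturation.
I_D = ½ k_n V_ov² (1 + λ V_DS) = 0.5 × 2.04 × 1.85² × (1 + 0.036 × 2.74) = 3.85 mA.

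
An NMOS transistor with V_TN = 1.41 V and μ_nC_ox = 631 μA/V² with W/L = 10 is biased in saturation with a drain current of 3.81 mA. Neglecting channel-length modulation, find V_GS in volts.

k_n = μ_nC_ox · (W/L) = 6.31 mA/V².
In saturation I_D = ½ k_n (V_GS − V_TN)², so V_GS − V_TN = √(2 I_D / k_n) = √(2 × 3.81 / 6.31) = 1.1 V.
V_GS = 1.41 + 1.1 = 2.51 V.

V_GS = 2.51 V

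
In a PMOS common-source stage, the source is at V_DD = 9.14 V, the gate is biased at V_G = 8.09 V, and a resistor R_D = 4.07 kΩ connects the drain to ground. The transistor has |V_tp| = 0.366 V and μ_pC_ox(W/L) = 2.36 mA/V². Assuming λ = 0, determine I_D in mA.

V_SG = V_DD − V_G = 9.14 − 8.09 = 1.05 V, so V_ov = 1.05 − 0.366 = 0.684 V.
Assume saturation: I_D = ½ k_p V_ov² = 0.5 × 2.36 × 0.684² = 0.552 mA, giving V_SD = V_DD − I_D R_D = 9.14 − 0.552 × 4.07 = 6.89 V.
V_SD = 6.89 V ≥ V_ov = 0.684 V, confirming saturation.

I_D = 0.552 mA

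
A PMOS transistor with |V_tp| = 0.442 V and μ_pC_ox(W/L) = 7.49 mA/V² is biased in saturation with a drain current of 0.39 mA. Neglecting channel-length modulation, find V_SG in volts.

In saturation I_D = ½ k_p (V_SG − |V_tp|)², so V_SG − |V_tp| = √(2 I_D / k_p) = √(2 × 0.39 / 7.49) = 0.323 V.
V_SG = 0.442 + 0.323 = 0.765 V.

V_SG = 0.765 V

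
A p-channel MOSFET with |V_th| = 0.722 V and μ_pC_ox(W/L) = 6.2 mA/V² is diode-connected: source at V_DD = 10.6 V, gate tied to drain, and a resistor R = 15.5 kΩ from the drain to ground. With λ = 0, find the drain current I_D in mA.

With gate tied to drain, V_SG = V_SD ≥ V_SG − |V_th|, so the device is in saturation.
KCL at the drain: ½ k_p (V_SG − |V_th|)² = (V_DD − V_SG)/R.
Let x = V_SG − 0.722. Then 48.1 x² + x − 9.878 = 0, giving x = 0.443 V (positive root), so V_SG = 1.17 V.
I_D = (V_DD − V_SG)/R = (10.6 − 1.17) / 15.5 = 0.609 mA.

I_D = 0.609 mA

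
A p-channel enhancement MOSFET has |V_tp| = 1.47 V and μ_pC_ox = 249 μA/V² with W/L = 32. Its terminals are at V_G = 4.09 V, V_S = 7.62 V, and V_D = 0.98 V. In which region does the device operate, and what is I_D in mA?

Saturation; I_D = 16.9 mA

V_SG = V_S − V_G = 7.62 − 4.09 = 3.53 V; V_SD = V_S − V_D = 7.62 − 0.98 = 6.64 V.
k_p = μ_pC_ox · (W/L) = 7.968 mA/V².
V_ov = V_SG − |V_tp| = 3.53 − 1.47 = 2.06 V.
Since V_SD = 6.64 V ≥ V_ov = 2.06 V, the device is in saturation.
I_D = ½ k_p V_ov² = 0.5 × 7.968 × 2.06² = 16.9 mA.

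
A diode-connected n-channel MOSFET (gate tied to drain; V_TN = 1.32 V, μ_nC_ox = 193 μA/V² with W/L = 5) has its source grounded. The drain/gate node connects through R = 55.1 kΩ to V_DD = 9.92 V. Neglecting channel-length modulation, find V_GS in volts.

V_GS = 1.87 V

With gate tied to drain, V_GS = V_DS ≥ V_GS − V_TN, so the device is in saturation.
k_n = μ_nC_ox · (W/L) = 0.965 mA/V².
KCL at the drain: ½ k_n (V_GS − V_TN)² = (V_DD − V_GS)/R.
Let x = V_GS − 1.32. Then 26.6 x² + x − 8.6 = 0, giving x = 0.55 V (positive root), so V_GS = 1.87 V.
I_D = (V_DD − V_GS)/R = (9.92 − 1.87) / 55.1 = 0.146 mA.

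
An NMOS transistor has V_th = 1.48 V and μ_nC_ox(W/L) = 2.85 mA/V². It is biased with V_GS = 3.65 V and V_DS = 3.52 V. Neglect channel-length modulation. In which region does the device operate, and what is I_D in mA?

V_ov = V_GS − V_th = 3.65 − 1.48 = 2.17 V.
Since V_DS = 3.52 V ≥ V_ov = 2.17 V, the device is in saturation.
I_D = ½ k_n V_ov² = 0.5 × 2.85 × 2.17² = 6.71 mA.

Saturation; I_D = 6.71 mA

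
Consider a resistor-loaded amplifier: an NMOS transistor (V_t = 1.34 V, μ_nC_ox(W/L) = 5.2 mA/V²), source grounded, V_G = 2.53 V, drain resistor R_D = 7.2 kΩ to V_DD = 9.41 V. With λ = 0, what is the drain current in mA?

I_D = 1.28 mA

V_GS = V_G = 2.53 V, so V_ov = 2.53 − 1.34 = 1.19 V.
Assume saturation: I_D = ½ k_n V_ov² = 0.5 × 5.2 × 1.19² = 3.68 mA, giving V_DS = V_DD − I_D R_D = 9.41 − 3.68 × 7.2 = -17.1 V.
But -17.1 V < V_ov = 1.19 V, so the device is actually in triode.
In triode I_D = k_n[V_ov V_DS − ½ V_DS²] and I_D = (V_DD − V_DS)/R_D. Equating: 18.7 V_DS² − 45.55 V_DS + 9.41 = 0, giving V_DS = 0.228 V (the root below V_ov).
I_D = (9.41 − 0.228) / 7.2 = 1.28 mA.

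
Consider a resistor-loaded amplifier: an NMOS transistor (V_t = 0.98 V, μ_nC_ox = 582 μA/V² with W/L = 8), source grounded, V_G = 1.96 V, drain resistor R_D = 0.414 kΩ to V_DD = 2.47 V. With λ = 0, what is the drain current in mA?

V_GS = V_G = 1.96 V, so V_ov = 1.96 − 0.98 = 0.98 V.
k_n = μ_nC_ox · (W/L) = 4.656 mA/V².
Assume saturation: I_D = ½ k_n V_ov² = 0.5 × 4.656 × 0.98² = 2.24 mA, giving V_DS = V_DD − I_D R_D = 2.47 − 2.24 × 0.414 = 1.54 V.
V_DS = 1.54 V ≥ V_ov = 0.98 V, confirming saturation.

I_D = 2.24 mA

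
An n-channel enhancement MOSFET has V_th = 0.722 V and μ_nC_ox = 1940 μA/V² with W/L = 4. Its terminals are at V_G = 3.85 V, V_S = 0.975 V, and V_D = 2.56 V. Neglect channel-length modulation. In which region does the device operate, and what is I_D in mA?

V_GS = V_G − V_S = 3.85 − 0.975 = 2.88 V; V_DS = V_D − V_S = 2.56 − 0.975 = 1.58 V.
k_n = μ_nC_ox · (W/L) = 7.76 mA/V².
V_ov = V_GS − V_th = 2.88 − 0.722 = 2.15 V.
Since V_DS = 1.58 V < V_ov = 2.15 V, the device is in the triode region.
I_D = k_n [V_ov · V_DS − ½ V_DS²] = 7.76 × [2.15 × 1.58 − 0.5 × 1.58²] = 16.7 mA.

Triode; I_D = 16.7 mA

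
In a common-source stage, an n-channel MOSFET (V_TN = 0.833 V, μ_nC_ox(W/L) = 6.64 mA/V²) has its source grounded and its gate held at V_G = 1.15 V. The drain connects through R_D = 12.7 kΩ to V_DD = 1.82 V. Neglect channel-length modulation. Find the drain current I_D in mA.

V_GS = V_G = 1.15 V, so V_ov = 1.15 − 0.833 = 0.317 V.
Assume saturation: I_D = ½ k_n V_ov² = 0.5 × 6.64 × 0.317² = 0.334 mA, giving V_DS = V_DD − I_D R_D = 1.82 − 0.334 × 12.7 = -2.42 V.
But -2.42 V < V_ov = 0.317 V, so the device is actually in triode.
In triode I_D = k_n[V_ov V_DS − ½ V_DS²] and I_D = (V_DD − V_DS)/R_D. Equating: 42.2 V_DS² − 27.73 V_DS + 1.82 = 0, giving V_DS = 0.0739 V (the root below V_ov).
I_D = (1.82 − 0.0739) / 12.7 = 0.137 mA.

I_D = 0.137 mA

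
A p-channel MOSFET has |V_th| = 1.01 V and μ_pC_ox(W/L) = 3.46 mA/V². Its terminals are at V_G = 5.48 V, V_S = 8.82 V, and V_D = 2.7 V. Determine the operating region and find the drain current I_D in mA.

V_SG = V_S − V_G = 8.82 − 5.48 = 3.34 V; V_SD = V_S − V_D = 8.82 − 2.7 = 6.12 V.
V_ov = V_SG − |V_th| = 3.34 − 1.01 = 2.33 V.
Since V_SD = 6.12 V ≥ V_ov = 2.33 V, the device is in saturation.
I_D = ½ k_p V_ov² = 0.5 × 3.46 × 2.33² = 9.39 mA.

Saturation; I_D = 9.39 mA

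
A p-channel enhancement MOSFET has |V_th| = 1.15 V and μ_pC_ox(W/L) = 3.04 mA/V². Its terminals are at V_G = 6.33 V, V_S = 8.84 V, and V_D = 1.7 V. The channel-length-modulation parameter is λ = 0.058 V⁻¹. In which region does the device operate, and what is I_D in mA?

V_SG = V_S − V_G = 8.84 − 6.33 = 2.51 V; V_SD = V_S − V_D = 8.84 − 1.7 = 7.14 V.
V_ov = V_SG − |V_th| = 2.51 − 1.15 = 1.36 V.
Since V_SD = 7.14 V ≥ V_ov = 1.36 V, the device is in saturation.
I_D = ½ k_p V_ov² (1 + λ V_SD) = 0.5 × 3.04 × 1.36² × (1 + 0.058 × 7.14) = 3.98 mA.

Saturation; I_D = 3.98 mA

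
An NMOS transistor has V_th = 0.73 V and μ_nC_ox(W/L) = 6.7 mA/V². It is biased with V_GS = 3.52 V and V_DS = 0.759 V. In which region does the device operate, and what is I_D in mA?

V_ov = V_GS − V_th = 3.52 − 0.73 = 2.79 V.
Since V_DS = 0.759 V < V_ov = 2.79 V, the device is in the triode region.
I_D = k_n [V_ov · V_DS − ½ V_DS²] = 6.7 × [2.79 × 0.759 − 0.5 × 0.759²] = 12.3 mA.

Triode; I_D = 12.3 mA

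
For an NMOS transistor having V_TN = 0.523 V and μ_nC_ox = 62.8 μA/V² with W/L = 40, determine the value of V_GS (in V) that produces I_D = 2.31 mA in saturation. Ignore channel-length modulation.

V_GS = 1.88 V

k_n = μ_nC_ox · (W/L) = 2.512 mA/V².
In saturation I_D = ½ k_n (V_GS − V_TN)², so V_GS − V_TN = √(2 I_D / k_n) = √(2 × 2.31 / 2.512) = 1.36 V.
V_GS = 0.523 + 1.36 = 1.88 V.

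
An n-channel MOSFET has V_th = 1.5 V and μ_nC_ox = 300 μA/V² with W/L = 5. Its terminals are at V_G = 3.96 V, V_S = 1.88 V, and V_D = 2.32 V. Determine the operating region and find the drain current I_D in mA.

Triode; I_D = 0.238 mA

V_GS = V_G − V_S = 3.96 − 1.88 = 2.08 V; V_DS = V_D − V_S = 2.32 − 1.88 = 0.44 V.
k_n = μ_nC_ox · (W/L) = 1.5 mA/V².
V_ov = V_GS − V_th = 2.08 − 1.5 = 0.58 V.
Since V_DS = 0.44 V < V_ov = 0.58 V, the device is in the triode region.
I_D = k_n [V_ov · V_DS − ½ V_DS²] = 1.5 × [0.58 × 0.44 − 0.5 × 0.44²] = 0.238 mA.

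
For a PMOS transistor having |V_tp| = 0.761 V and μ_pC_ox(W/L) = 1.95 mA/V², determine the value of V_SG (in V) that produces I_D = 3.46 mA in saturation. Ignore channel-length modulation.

In saturation I_D = ½ k_p (V_SG − |V_tp|)², so V_SG − |V_tp| = √(2 I_D / k_p) = √(2 × 3.46 / 1.95) = 1.88 V.
V_SG = 0.761 + 1.88 = 2.64 V.

V_SG = 2.64 V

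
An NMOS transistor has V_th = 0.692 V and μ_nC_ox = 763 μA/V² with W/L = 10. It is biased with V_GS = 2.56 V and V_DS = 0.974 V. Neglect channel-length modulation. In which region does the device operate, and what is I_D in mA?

k_n = μ_nC_ox · (W/L) = 7.63 mA/V².
V_ov = V_GS − V_th = 2.56 − 0.692 = 1.87 V.
Since V_DS = 0.974 V < V_ov = 1.87 V, the device is in the triode region.
I_D = k_n [V_ov · V_DS − ½ V_DS²] = 7.63 × [1.87 × 0.974 − 0.5 × 0.974²] = 10.3 mA.

Triode; I_D = 10.3 mA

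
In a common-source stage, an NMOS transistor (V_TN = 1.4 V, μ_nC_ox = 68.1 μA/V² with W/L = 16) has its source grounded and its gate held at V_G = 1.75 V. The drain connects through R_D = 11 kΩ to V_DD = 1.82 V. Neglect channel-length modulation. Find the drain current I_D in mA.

V_GS = V_G = 1.75 V, so V_ov = 1.75 − 1.4 = 0.35 V.
k_n = μ_nC_ox · (W/L) = 1.09 mA/V².
Assume saturation: I_D = ½ k_n V_ov² = 0.5 × 1.09 × 0.35² = 0.0667 mA, giving V_DS = V_DD − I_D R_D = 1.82 − 0.0667 × 11 = 1.09 V.
V_DS = 1.09 V ≥ V_ov = 0.35 V, confirming saturation.

I_D = 0.0667 mA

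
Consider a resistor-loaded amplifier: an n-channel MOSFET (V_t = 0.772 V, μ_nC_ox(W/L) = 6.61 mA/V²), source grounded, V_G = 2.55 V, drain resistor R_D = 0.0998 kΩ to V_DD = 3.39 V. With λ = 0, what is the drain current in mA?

V_GS = V_G = 2.55 V, so V_ov = 2.55 − 0.772 = 1.78 V.
Assume saturation: I_D = ½ k_n V_ov² = 0.5 × 6.61 × 1.78² = 10.4 mA, giving V_DS = V_DD − I_D R_D = 3.39 − 10.4 × 0.0998 = 2.35 V.
V_DS = 2.35 V ≥ V_ov = 1.78 V, confirming saturation.

I_D = 10.4 mA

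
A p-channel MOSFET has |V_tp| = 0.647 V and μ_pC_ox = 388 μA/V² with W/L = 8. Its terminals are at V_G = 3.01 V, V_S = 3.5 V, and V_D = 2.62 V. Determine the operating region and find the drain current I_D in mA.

V_SG = V_S − V_G = 3.5 − 3.01 = 0.49 V; V_SD = V_S − V_D = 3.5 − 2.62 = 0.88 V.
V_SG = 0.49 V < |V_tp| = 0.647 V, so the transistor is in cutoff.

Cutoff; I_D = 0 mA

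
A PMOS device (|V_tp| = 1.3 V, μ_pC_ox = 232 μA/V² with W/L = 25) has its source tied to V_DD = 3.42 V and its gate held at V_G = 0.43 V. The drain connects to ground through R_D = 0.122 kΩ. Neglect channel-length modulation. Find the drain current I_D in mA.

V_SG = V_DD − V_G = 3.42 − 0.43 = 2.99 V, so V_ov = 2.99 − 1.3 = 1.69 V.
k_p = μ_pC_ox · (W/L) = 5.8 mA/V².
Assume saturation: I_D = ½ k_p V_ov² = 0.5 × 5.8 × 1.69² = 8.28 mA, giving V_SD = V_DD − I_D R_D = 3.42 − 8.28 × 0.122 = 2.41 V.
V_SD = 2.41 V ≥ V_ov = 1.69 V, confirming saturation.

I_D = 8.28 mA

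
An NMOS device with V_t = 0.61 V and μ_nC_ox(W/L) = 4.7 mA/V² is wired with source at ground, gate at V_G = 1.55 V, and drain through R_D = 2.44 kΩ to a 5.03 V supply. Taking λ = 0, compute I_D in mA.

I_D = 1.81 mA

V_GS = V_G = 1.55 V, so V_ov = 1.55 − 0.61 = 0.94 V.
Assume saturation: I_D = ½ k_n V_ov² = 0.5 × 4.7 × 0.94² = 2.08 mA, giving V_DS = V_DD − I_D R_D = 5.03 − 2.08 × 2.44 = -0.0366 V.
But -0.0366 V < V_ov = 0.94 V, so the device is actually in triode.
In triode I_D = k_n[V_ov V_DS − ½ V_DS²] and I_D = (V_DD − V_DS)/R_D. Equating: 5.73 V_DS² − 11.78 V_DS + 5.03 = 0, giving V_DS = 0.605 V (the root below V_ov).
I_D = (5.03 − 0.605) / 2.44 = 1.81 mA.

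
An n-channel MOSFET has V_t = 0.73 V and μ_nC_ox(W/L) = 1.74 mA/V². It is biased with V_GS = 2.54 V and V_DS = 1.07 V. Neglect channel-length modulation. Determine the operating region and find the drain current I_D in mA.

V_ov = V_GS − V_t = 2.54 − 0.73 = 1.81 V.
Since V_DS = 1.07 V < V_ov = 1.81 V, the device is in the triode region.
I_D = k_n [V_ov · V_DS − ½ V_DS²] = 1.74 × [1.81 × 1.07 − 0.5 × 1.07²] = 2.37 mA.

Triode; I_D = 2.37 mA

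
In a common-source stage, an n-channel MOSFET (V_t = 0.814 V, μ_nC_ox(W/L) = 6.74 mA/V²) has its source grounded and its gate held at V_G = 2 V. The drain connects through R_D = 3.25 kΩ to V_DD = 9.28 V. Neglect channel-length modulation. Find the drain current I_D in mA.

I_D = 2.73 mA

V_GS = V_G = 2 V, so V_ov = 2 − 0.814 = 1.19 V.
Assume saturation: I_D = ½ k_n V_ov² = 0.5 × 6.74 × 1.19² = 4.74 mA, giving V_DS = V_DD − I_D R_D = 9.28 − 4.74 × 3.25 = -6.13 V.
But -6.13 V < V_ov = 1.19 V, so the device is actually in triode.
In triode I_D = k_n[V_ov V_DS − ½ V_DS²] and I_D = (V_DD − V_DS)/R_D. Equating: 11 V_DS² − 26.98 V_DS + 9.28 = 0, giving V_DS = 0.413 V (the root below V_ov).
I_D = (9.28 − 0.413) / 3.25 = 2.73 mA.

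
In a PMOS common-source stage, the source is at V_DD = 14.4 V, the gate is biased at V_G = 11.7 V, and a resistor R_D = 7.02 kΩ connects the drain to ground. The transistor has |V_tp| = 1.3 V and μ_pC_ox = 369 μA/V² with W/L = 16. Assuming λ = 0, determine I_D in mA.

I_D = 2.01 mA

V_SG = V_DD − V_G = 14.4 − 11.7 = 2.7 V, so V_ov = 2.7 − 1.3 = 1.4 V.
k_p = μ_pC_ox · (W/L) = 5.904 mA/V².
Assume saturation: I_D = ½ k_p V_ov² = 0.5 × 5.904 × 1.4² = 5.79 mA, giving V_SD = V_DD − I_D R_D = 14.4 − 5.79 × 7.02 = -26.2 V.
But -26.2 V < V_ov = 1.4 V, so the device is actually in triode.
In triode I_D = k_p[V_ov V_SD − ½ V_SD²] and I_D = (V_DD − V_SD)/R_D. Equating: 20.7 V_SD² − 59.02 V_SD + 14.4 = 0, giving V_SD = 0.269 V (the root below V_ov).
I_D = (14.4 − 0.269) / 7.02 = 2.01 mA.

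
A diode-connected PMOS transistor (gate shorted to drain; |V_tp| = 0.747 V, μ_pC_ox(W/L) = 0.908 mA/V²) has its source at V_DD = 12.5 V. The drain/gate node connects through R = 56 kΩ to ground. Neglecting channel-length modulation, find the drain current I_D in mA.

I_D = 0.198 mA

With gate tied to drain, V_SG = V_SD ≥ V_SG − |V_tp|, so the device is in saturation.
KCL at the drain: ½ k_p (V_SG − |V_tp|)² = (V_DD − V_SG)/R.
Let x = V_SG − 0.747. Then 25.4 x² + x − 11.75 = 0, giving x = 0.661 V (positive root), so V_SG = 1.41 V.
I_D = (V_DD − V_SG)/R = (12.5 − 1.41) / 56 = 0.198 mA.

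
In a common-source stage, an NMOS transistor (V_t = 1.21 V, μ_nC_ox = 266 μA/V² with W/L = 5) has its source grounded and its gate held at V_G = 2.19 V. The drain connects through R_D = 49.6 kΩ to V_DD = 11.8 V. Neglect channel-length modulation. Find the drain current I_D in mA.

V_GS = V_G = 2.19 V, so V_ov = 2.19 − 1.21 = 0.98 V.
k_n = μ_nC_ox · (W/L) = 1.33 mA/V².
Assume saturation: I_D = ½ k_n V_ov² = 0.5 × 1.33 × 0.98² = 0.639 mA, giving V_DS = V_DD − I_D R_D = 11.8 − 0.639 × 49.6 = -19.9 V.
But -19.9 V < V_ov = 0.98 V, so the device is actually in triode.
In triode I_D = k_n[V_ov V_DS − ½ V_DS²] and I_D = (V_DD − V_DS)/R_D. Equating: 33 V_DS² − 65.65 V_DS + 11.8 = 0, giving V_DS = 0.2 V (the root below V_ov).
I_D = (11.8 − 0.2) / 49.6 = 0.234 mA.

I_D = 0.234 mA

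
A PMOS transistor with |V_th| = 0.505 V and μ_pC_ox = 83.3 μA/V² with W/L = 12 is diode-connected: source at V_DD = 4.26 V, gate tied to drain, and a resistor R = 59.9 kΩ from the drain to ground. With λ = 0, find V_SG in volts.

With gate tied to drain, V_SG = V_SD ≥ V_SG − |V_th|, so the device is in saturation.
k_p = μ_pC_ox · (W/L) = 0.9996 mA/V².
KCL at the drain: ½ k_p (V_SG − |V_th|)² = (V_DD − V_SG)/R.
Let x = V_SG − 0.505. Then 29.9 x² + x − 3.755 = 0, giving x = 0.338 V (positive root), so V_SG = 0.843 V.
I_D = (V_DD − V_SG)/R = (4.26 − 0.843) / 59.9 = 0.057 mA.

V_SG = 0.843 V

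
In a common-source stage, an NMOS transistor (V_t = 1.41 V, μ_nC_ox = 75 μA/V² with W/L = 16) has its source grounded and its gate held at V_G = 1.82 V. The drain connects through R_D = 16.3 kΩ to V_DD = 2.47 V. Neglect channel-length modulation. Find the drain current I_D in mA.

I_D = 0.101 mA

V_GS = V_G = 1.82 V, so V_ov = 1.82 − 1.41 = 0.41 V.
k_n = μ_nC_ox · (W/L) = 1.2 mA/V².
Assume saturation: I_D = ½ k_n V_ov² = 0.5 × 1.2 × 0.41² = 0.101 mA, giving V_DS = V_DD − I_D R_D = 2.47 − 0.101 × 16.3 = 0.826 V.
V_DS = 0.826 V ≥ V_ov = 0.41 V, confirming saturation.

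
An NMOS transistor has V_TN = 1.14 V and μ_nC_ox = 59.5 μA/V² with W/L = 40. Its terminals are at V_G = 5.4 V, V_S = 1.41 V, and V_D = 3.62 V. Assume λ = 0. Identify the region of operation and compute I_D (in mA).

V_GS = V_G − V_S = 5.4 − 1.41 = 3.99 V; V_DS = V_D − V_S = 3.62 − 1.41 = 2.21 V.
k_n = μ_nC_ox · (W/L) = 2.38 mA/V².
V_ov = V_GS − V_TN = 3.99 − 1.14 = 2.85 V.
Since V_DS = 2.21 V < V_ov = 2.85 V, the device is in the triode region.
I_D = k_n [V_ov · V_DS − ½ V_DS²] = 2.38 × [2.85 × 2.21 − 0.5 × 2.21²] = 9.18 mA.

Triode; I_D = 9.18 mA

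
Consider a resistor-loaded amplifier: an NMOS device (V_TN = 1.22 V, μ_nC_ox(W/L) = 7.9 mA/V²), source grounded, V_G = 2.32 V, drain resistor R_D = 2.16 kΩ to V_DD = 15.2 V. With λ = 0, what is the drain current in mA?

I_D = 4.78 mA

V_GS = V_G = 2.32 V, so V_ov = 2.32 − 1.22 = 1.1 V.
Assume saturation: I_D = ½ k_n V_ov² = 0.5 × 7.9 × 1.1² = 4.78 mA, giving V_DS = V_DD − I_D R_D = 15.2 − 4.78 × 2.16 = 4.88 V.
V_DS = 4.88 V ≥ V_ov = 1.1 V, confirming saturation.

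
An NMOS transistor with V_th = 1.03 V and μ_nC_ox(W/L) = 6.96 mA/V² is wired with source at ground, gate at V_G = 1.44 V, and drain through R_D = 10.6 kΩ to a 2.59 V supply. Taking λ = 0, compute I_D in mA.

I_D = 0.236 mA

V_GS = V_G = 1.44 V, so V_ov = 1.44 − 1.03 = 0.41 V.
Assume saturation: I_D = ½ k_n V_ov² = 0.5 × 6.96 × 0.41² = 0.585 mA, giving V_DS = V_DD − I_D R_D = 2.59 − 0.585 × 10.6 = -3.61 V.
But -3.61 V < V_ov = 0.41 V, so the device is actually in triode.
In triode I_D = k_n[V_ov V_DS − ½ V_DS²] and I_D = (V_DD − V_DS)/R_D. Equating: 36.9 V_DS² − 31.25 V_DS + 2.59 = 0, giving V_DS = 0.0931 V (the root below V_ov).
I_D = (2.59 − 0.0931) / 10.6 = 0.236 mA.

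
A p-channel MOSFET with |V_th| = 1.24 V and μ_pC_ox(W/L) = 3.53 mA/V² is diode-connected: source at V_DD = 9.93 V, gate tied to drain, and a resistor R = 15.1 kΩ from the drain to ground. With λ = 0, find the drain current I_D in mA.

I_D = 0.539 mA

With gate tied to drain, V_SG = V_SD ≥ V_SG − |V_th|, so the device is in saturation.
KCL at the drain: ½ k_p (V_SG − |V_th|)² = (V_DD − V_SG)/R.
Let x = V_SG − 1.24. Then 26.7 x² + x − 8.69 = 0, giving x = 0.553 V (positive root), so V_SG = 1.79 V.
I_D = (V_DD − V_SG)/R = (9.93 − 1.79) / 15.1 = 0.539 mA.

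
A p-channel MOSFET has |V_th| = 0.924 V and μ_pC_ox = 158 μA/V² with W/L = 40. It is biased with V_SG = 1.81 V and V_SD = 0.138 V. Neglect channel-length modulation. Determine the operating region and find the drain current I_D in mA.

Triode; I_D = 0.713 mA

k_p = μ_pC_ox · (W/L) = 6.32 mA/V².
V_ov = V_SG − |V_th| = 1.81 − 0.924 = 0.886 V.
Since V_SD = 0.138 V < V_ov = 0.886 V, the device is in the triode region.
I_D = k_p [V_ov · V_SD − ½ V_SD²] = 6.32 × [0.886 × 0.138 − 0.5 × 0.138²] = 0.713 mA.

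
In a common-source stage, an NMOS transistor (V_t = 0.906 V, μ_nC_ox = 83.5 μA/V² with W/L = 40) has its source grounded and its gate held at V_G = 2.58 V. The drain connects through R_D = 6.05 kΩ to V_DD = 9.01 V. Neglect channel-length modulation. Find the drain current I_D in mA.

I_D = 1.44 mA

V_GS = V_G = 2.58 V, so V_ov = 2.58 − 0.906 = 1.67 V.
k_n = μ_nC_ox · (W/L) = 3.34 mA/V².
Assume saturation: I_D = ½ k_n V_ov² = 0.5 × 3.34 × 1.67² = 4.68 mA, giving V_DS = V_DD − I_D R_D = 9.01 − 4.68 × 6.05 = -19.3 V.
But -19.3 V < V_ov = 1.67 V, so the device is actually in triode.
In triode I_D = k_n[V_ov V_DS − ½ V_DS²] and I_D = (V_DD − V_DS)/R_D. Equating: 10.1 V_DS² − 34.83 V_DS + 9.01 = 0, giving V_DS = 0.282 V (the root below V_ov).
I_D = (9.01 − 0.282) / 6.05 = 1.44 mA.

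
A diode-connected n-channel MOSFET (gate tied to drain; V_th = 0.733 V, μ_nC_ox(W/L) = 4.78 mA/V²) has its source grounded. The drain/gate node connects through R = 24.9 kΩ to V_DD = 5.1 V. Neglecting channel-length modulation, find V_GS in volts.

V_GS = 0.996 V

With gate tied to drain, V_GS = V_DS ≥ V_GS − V_th, so the device is in saturation.
KCL at the drain: ½ k_n (V_GS − V_th)² = (V_DD − V_GS)/R.
Let x = V_GS − 0.733. Then 59.5 x² + x − 4.367 = 0, giving x = 0.263 V (positive root), so V_GS = 0.996 V.
I_D = (V_DD − V_GS)/R = (5.1 − 0.996) / 24.9 = 0.165 mA.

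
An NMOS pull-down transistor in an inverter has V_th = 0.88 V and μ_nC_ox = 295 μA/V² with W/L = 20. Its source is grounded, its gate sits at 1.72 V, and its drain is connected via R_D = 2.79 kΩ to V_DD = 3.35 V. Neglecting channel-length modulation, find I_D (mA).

V_GS = V_G = 1.72 V, so V_ov = 1.72 − 0.88 = 0.84 V.
k_n = μ_nC_ox · (W/L) = 5.9 mA/V².
Assume saturation: I_D = ½ k_n V_ov² = 0.5 × 5.9 × 0.84² = 2.08 mA, giving V_DS = V_DD − I_D R_D = 3.35 − 2.08 × 2.79 = -2.46 V.
But -2.46 V < V_ov = 0.84 V, so the device is actually in triode.
In triode I_D = k_n[V_ov V_DS − ½ V_DS²] and I_D = (V_DD − V_DS)/R_D. Equating: 8.23 V_DS² − 14.83 V_DS + 3.35 = 0, giving V_DS = 0.265 V (the root below V_ov).
I_D = (3.35 − 0.265) / 2.79 = 1.11 mA.

I_D = 1.11 mA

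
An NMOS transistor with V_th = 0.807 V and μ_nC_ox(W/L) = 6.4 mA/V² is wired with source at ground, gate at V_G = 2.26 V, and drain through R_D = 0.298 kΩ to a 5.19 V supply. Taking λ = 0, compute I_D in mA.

I_D = 6.76 mA

V_GS = V_G = 2.26 V, so V_ov = 2.26 − 0.807 = 1.45 V.
Assume saturation: I_D = ½ k_n V_ov² = 0.5 × 6.4 × 1.45² = 6.76 mA, giving V_DS = V_DD − I_D R_D = 5.19 − 6.76 × 0.298 = 3.18 V.
V_DS = 3.18 V ≥ V_ov = 1.45 V, confirming saturation.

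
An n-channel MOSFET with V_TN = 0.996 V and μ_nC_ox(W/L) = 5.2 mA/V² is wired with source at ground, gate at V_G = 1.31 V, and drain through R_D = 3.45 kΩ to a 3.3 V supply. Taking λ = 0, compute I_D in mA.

V_GS = V_G = 1.31 V, so V_ov = 1.31 − 0.996 = 0.314 V.
Assume saturation: I_D = ½ k_n V_ov² = 0.5 × 5.2 × 0.314² = 0.256 mA, giving V_DS = V_DD − I_D R_D = 3.3 − 0.256 × 3.45 = 2.42 V.
V_DS = 2.42 V ≥ V_ov = 0.314 V, confirming saturation.

I_D = 0.256 mA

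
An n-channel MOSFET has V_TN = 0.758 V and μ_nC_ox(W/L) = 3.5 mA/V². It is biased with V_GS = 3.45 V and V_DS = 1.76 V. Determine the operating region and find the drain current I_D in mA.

Triode; I_D = 11.2 mA

V_ov = V_GS − V_TN = 3.45 − 0.758 = 2.69 V.
Since V_DS = 1.76 V < V_ov = 2.69 V, the device is in the triode region.
I_D = k_n [V_ov · V_DS − ½ V_DS²] = 3.5 × [2.69 × 1.76 − 0.5 × 1.76²] = 11.2 mA.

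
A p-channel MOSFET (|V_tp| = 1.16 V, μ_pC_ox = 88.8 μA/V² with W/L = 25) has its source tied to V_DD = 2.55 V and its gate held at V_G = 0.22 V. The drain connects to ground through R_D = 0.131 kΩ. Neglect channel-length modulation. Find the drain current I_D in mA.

I_D = 1.52 mA

V_SG = V_DD − V_G = 2.55 − 0.22 = 2.33 V, so V_ov = 2.33 − 1.16 = 1.17 V.
k_p = μ_pC_ox · (W/L) = 2.22 mA/V².
Assume saturation: I_D = ½ k_p V_ov² = 0.5 × 2.22 × 1.17² = 1.52 mA, giving V_SD = V_DD − I_D R_D = 2.55 − 1.52 × 0.131 = 2.35 V.
V_SD = 2.35 V ≥ V_ov = 1.17 V, confirming saturation.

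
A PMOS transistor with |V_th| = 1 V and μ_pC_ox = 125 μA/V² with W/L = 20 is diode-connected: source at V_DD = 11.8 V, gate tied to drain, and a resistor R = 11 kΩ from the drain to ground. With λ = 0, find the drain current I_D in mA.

I_D = 0.904 mA

With gate tied to drain, V_SG = V_SD ≥ V_SG − |V_th|, so the device is in saturation.
k_p = μ_pC_ox · (W/L) = 2.5 mA/V².
KCL at the drain: ½ k_p (V_SG − |V_th|)² = (V_DD − V_SG)/R.
Let x = V_SG − 1. Then 13.8 x² + x − 10.8 = 0, giving x = 0.851 V (positive root), so V_SG = 1.85 V.
I_D = (V_DD − V_SG)/R = (11.8 − 1.85) / 11 = 0.904 mA.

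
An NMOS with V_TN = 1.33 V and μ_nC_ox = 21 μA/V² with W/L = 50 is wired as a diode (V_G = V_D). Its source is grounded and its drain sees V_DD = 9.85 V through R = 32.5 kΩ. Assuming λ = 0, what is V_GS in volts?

With gate tied to drain, V_GS = V_DS ≥ V_GS − V_TN, so the device is in saturation.
k_n = μ_nC_ox · (W/L) = 1.05 mA/V².
KCL at the drain: ½ k_n (V_GS − V_TN)² = (V_DD − V_GS)/R.
Let x = V_GS − 1.33. Then 17.1 x² + x − 8.52 = 0, giving x = 0.678 V (positive root), so V_GS = 2.01 V.
I_D = (V_DD − V_GS)/R = (9.85 − 2.01) / 32.5 = 0.241 mA.

V_GS = 2.01 V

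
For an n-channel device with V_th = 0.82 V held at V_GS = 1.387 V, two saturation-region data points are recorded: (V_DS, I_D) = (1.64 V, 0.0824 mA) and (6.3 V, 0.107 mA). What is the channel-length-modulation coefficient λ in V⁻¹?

With V_GS fixed, I_D ∝ (1 + λ V_DS) in saturation, so I_D2/I_D1 = (1 + λ V_DS2)/(1 + λ V_DS1).
0.107/0.0824 = 1.299 = (1 + 6.3 λ)/(1 + 1.64 λ).
Solving: λ (I_D1 V_DS2 − I_D2 V_DS1) = I_D2 − I_D1, so λ = (0.107 − 0.0824) / (0.0824 × 6.3 − 0.107 × 1.64) = 0.0246 / 0.344 = 0.0716 V⁻¹.

λ = 0.0716 V⁻¹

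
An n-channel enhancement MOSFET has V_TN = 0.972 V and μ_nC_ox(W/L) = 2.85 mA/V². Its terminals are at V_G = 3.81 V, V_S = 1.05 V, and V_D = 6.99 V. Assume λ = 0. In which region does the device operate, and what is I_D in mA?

Saturation; I_D = 4.56 mA

V_GS = V_G − V_S = 3.81 − 1.05 = 2.76 V; V_DS = V_D − V_S = 6.99 − 1.05 = 5.94 V.
V_ov = V_GS − V_TN = 2.76 − 0.972 = 1.79 V.
Since V_DS = 5.94 V ≥ V_ov = 1.79 V, the device is in saturation.
I_D = ½ k_n V_ov² = 0.5 × 2.85 × 1.79² = 4.56 mA.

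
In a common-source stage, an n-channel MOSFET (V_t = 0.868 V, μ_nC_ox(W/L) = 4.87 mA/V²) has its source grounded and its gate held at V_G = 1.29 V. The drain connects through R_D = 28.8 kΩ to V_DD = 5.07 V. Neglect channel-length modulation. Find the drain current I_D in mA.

V_GS = V_G = 1.29 V, so V_ov = 1.29 − 0.868 = 0.422 V.
Assume saturation: I_D = ½ k_n V_ov² = 0.5 × 4.87 × 0.422² = 0.434 mA, giving V_DS = V_DD − I_D R_D = 5.07 − 0.434 × 28.8 = -7.42 V.
But -7.42 V < V_ov = 0.422 V, so the device is actually in triode.
In triode I_D = k_n[V_ov V_DS − ½ V_DS²] and I_D = (V_DD − V_DS)/R_D. Equating: 70.1 V_DS² − 60.19 V_DS + 5.07 = 0, giving V_DS = 0.0947 V (the root below V_ov).
I_D = (5.07 − 0.0947) / 28.8 = 0.173 mA.

I_D = 0.173 mA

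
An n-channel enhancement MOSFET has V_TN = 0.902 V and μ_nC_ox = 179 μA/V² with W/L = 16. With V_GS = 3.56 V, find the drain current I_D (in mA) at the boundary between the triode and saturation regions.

At the boundary V_DS = V_ov = V_GS − V_TN = 3.56 − 0.902 = 2.66 V.
k_n = μ_nC_ox · (W/L) = 2.864 mA/V².
I_D = ½ k_n V_ov² = 0.5 × 2.864 × 2.66² = 10.1 mA.

I_D = 10.1 mA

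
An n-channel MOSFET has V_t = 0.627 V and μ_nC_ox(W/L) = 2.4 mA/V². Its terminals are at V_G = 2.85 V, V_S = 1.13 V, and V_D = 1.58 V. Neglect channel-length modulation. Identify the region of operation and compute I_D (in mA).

V_GS = V_G − V_S = 2.85 − 1.13 = 1.72 V; V_DS = V_D − V_S = 1.58 − 1.13 = 0.45 V.
V_ov = V_GS − V_t = 1.72 − 0.627 = 1.09 V.
Since V_DS = 0.45 V < V_ov = 1.09 V, the device is in the triode region.
I_D = k_n [V_ov · V_DS − ½ V_DS²] = 2.4 × [1.09 × 0.45 − 0.5 × 0.45²] = 0.937 mA.

Triode; I_D = 0.937 mA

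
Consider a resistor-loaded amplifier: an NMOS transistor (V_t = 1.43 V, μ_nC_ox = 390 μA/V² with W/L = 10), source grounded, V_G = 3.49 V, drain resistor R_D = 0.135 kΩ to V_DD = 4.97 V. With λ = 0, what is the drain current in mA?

V_GS = V_G = 3.49 V, so V_ov = 3.49 − 1.43 = 2.06 V.
k_n = μ_nC_ox · (W/L) = 3.9 mA/V².
Assume saturation: I_D = ½ k_n V_ov² = 0.5 × 3.9 × 2.06² = 8.28 mA, giving V_DS = V_DD − I_D R_D = 4.97 − 8.28 × 0.135 = 3.85 V.
V_DS = 3.85 V ≥ V_ov = 2.06 V, confirming saturation.

I_D = 8.28 mA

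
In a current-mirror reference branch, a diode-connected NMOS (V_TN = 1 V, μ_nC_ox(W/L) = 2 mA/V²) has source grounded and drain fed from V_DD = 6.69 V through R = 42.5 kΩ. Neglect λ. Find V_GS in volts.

With gate tied to drain, V_GS = V_DS ≥ V_GS − V_TN, so the device is in saturation.
KCL at the drain: ½ k_n (V_GS − V_TN)² = (V_DD − V_GS)/R.
Let x = V_GS − 1. Then 42.5 x² + x − 5.69 = 0, giving x = 0.354 V (positive root), so V_GS = 1.35 V.
I_D = (V_DD − V_GS)/R = (6.69 − 1.35) / 42.5 = 0.126 mA.

V_GS = 1.35 V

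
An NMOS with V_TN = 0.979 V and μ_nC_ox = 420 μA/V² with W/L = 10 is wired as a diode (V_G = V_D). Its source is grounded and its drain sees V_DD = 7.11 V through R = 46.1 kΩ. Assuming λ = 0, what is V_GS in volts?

V_GS = 1.23 V

With gate tied to drain, V_GS = V_DS ≥ V_GS − V_TN, so the device is in saturation.
k_n = μ_nC_ox · (W/L) = 4.2 mA/V².
KCL at the drain: ½ k_n (V_GS − V_TN)² = (V_DD − V_GS)/R.
Let x = V_GS − 0.979. Then 96.8 x² + x − 6.131 = 0, giving x = 0.247 V (positive root), so V_GS = 1.23 V.
I_D = (V_DD − V_GS)/R = (7.11 − 1.23) / 46.1 = 0.128 mA.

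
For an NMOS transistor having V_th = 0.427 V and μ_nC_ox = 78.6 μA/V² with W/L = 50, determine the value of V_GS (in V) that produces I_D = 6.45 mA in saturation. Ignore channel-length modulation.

k_n = μ_nC_ox · (W/L) = 3.93 mA/V².
In saturation I_D = ½ k_n (V_GS − V_th)², so V_GS − V_th = √(2 I_D / k_n) = √(2 × 6.45 / 3.93) = 1.81 V.
V_GS = 0.427 + 1.81 = 2.24 V.

V_GS = 2.24 V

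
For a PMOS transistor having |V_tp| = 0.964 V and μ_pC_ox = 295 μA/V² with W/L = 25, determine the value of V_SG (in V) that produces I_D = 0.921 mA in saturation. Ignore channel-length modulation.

k_p = μ_pC_ox · (W/L) = 7.375 mA/V².
In saturation I_D = ½ k_p (V_SG − |V_tp|)², so V_SG − |V_tp| = √(2 I_D / k_p) = √(2 × 0.921 / 7.375) = 0.5 V.
V_SG = 0.964 + 0.5 = 1.46 V.

V_SG = 1.46 V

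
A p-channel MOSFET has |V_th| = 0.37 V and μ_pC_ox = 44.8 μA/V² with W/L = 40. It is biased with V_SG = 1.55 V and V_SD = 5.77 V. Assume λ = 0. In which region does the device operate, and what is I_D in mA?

k_p = μ_pC_ox · (W/L) = 1.792 mA/V².
V_ov = V_SG − |V_th| = 1.55 − 0.37 = 1.18 V.
Since V_SD = 5.77 V ≥ V_ov = 1.18 V, the device is in saturation.
I_D = ½ k_p V_ov² = 0.5 × 1.792 × 1.18² = 1.25 mA.

Saturation; I_D = 1.25 mA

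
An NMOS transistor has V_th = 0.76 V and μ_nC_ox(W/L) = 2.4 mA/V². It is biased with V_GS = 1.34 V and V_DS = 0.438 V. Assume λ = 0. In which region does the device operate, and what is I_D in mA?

Triode; I_D = 0.379 mA

V_ov = V_GS − V_th = 1.34 − 0.76 = 0.58 V.
Since V_DS = 0.438 V < V_ov = 0.58 V, the device is in the triode region.
I_D = k_n [V_ov · V_DS − ½ V_DS²] = 2.4 × [0.58 × 0.438 − 0.5 × 0.438²] = 0.379 mA.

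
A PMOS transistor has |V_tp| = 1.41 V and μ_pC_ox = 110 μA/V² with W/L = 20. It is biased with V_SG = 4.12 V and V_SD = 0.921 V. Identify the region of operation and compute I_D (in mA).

Triode; I_D = 4.56 mA

k_p = μ_pC_ox · (W/L) = 2.2 mA/V².
V_ov = V_SG − |V_tp| = 4.12 − 1.41 = 2.71 V.
Since V_SD = 0.921 V < V_ov = 2.71 V, the device is in the triode region.
I_D = k_p [V_ov · V_SD − ½ V_SD²] = 2.2 × [2.71 × 0.921 − 0.5 × 0.921²] = 4.56 mA.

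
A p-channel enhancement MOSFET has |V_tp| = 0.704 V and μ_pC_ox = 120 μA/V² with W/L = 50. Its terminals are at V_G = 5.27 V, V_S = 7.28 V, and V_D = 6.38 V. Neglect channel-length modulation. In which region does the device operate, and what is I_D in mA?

V_SG = V_S − V_G = 7.28 − 5.27 = 2.01 V; V_SD = V_S − V_D = 7.28 − 6.38 = 0.9 V.
k_p = μ_pC_ox · (W/L) = 6 mA/V².
V_ov = V_SG − |V_tp| = 2.01 − 0.704 = 1.31 V.
Since V_SD = 0.9 V < V_ov = 1.31 V, the device is in the triode region.
I_D = k_p [V_ov · V_SD − ½ V_SD²] = 6 × [1.31 × 0.9 − 0.5 × 0.9²] = 4.62 mA.

Triode; I_D = 4.62 mA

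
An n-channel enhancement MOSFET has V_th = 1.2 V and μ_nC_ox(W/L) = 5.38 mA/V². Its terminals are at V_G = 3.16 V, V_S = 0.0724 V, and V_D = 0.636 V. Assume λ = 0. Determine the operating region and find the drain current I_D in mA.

V_GS = V_G − V_S = 3.16 − 0.0724 = 3.09 V; V_DS = V_D − V_S = 0.636 − 0.0724 = 0.564 V.
V_ov = V_GS − V_th = 3.09 − 1.2 = 1.89 V.
Since V_DS = 0.564 V < V_ov = 1.89 V, the device is in the triode region.
I_D = k_n [V_ov · V_DS − ½ V_DS²] = 5.38 × [1.89 × 0.564 − 0.5 × 0.564²] = 4.87 mA.

Triode; I_D = 4.87 mA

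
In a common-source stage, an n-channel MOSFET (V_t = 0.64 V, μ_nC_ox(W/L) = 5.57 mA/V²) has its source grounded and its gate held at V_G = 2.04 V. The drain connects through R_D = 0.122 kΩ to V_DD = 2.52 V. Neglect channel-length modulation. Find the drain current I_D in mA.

I_D = 5.46 mA

V_GS = V_G = 2.04 V, so V_ov = 2.04 − 0.64 = 1.4 V.
Assume saturation: I_D = ½ k_n V_ov² = 0.5 × 5.57 × 1.4² = 5.46 mA, giving V_DS = V_DD − I_D R_D = 2.52 − 5.46 × 0.122 = 1.85 V.
V_DS = 1.85 V ≥ V_ov = 1.4 V, confirming saturation.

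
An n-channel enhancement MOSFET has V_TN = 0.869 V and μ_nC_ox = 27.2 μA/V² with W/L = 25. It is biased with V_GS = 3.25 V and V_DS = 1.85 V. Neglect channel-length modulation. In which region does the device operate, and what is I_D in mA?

Triode; I_D = 1.83 mA

k_n = μ_nC_ox · (W/L) = 0.68 mA/V².
V_ov = V_GS − V_TN = 3.25 − 0.869 = 2.38 V.
Since V_DS = 1.85 V < V_ov = 2.38 V, the device is in the triode region.
I_D = k_n [V_ov · V_DS − ½ V_DS²] = 0.68 × [2.38 × 1.85 − 0.5 × 1.85²] = 1.83 mA.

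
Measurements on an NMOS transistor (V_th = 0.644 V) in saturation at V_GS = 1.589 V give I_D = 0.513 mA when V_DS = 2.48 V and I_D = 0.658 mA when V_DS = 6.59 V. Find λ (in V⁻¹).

With V_GS fixed, I_D ∝ (1 + λ V_DS) in saturation, so I_D2/I_D1 = (1 + λ V_DS2)/(1 + λ V_DS1).
0.658/0.513 = 1.283 = (1 + 6.59 λ)/(1 + 2.48 λ).
Solving: λ (I_D1 V_DS2 − I_D2 V_DS1) = I_D2 − I_D1, so λ = (0.658 − 0.513) / (0.513 × 6.59 − 0.658 × 2.48) = 0.145 / 1.75 = 0.0829 V⁻¹.

λ = 0.0829 V⁻¹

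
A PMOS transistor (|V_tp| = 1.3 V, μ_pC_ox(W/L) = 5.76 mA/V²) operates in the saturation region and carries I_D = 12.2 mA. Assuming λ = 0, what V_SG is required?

V_SG = 3.36 V

In saturation I_D = ½ k_p (V_SG − |V_tp|)², so V_SG − |V_tp| = √(2 I_D / k_p) = √(2 × 12.2 / 5.76) = 2.06 V.
V_SG = 1.3 + 2.06 = 3.36 V.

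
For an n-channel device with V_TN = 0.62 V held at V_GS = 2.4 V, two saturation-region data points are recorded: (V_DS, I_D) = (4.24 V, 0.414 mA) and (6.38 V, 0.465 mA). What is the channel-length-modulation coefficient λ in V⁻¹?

With V_GS fixed, I_D ∝ (1 + λ V_DS) in saturation, so I_D2/I_D1 = (1 + λ V_DS2)/(1 + λ V_DS1).
0.465/0.414 = 1.123 = (1 + 6.38 λ)/(1 + 4.24 λ).
Solving: λ (I_D1 V_DS2 − I_D2 V_DS1) = I_D2 − I_D1, so λ = (0.465 − 0.414) / (0.414 × 6.38 − 0.465 × 4.24) = 0.051 / 0.67 = 0.0762 V⁻¹.

λ = 0.0762 V⁻¹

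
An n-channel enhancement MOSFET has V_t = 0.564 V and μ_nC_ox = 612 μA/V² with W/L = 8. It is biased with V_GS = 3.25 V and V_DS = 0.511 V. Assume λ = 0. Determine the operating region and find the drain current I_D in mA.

k_n = μ_nC_ox · (W/L) = 4.896 mA/V².
V_ov = V_GS − V_t = 3.25 − 0.564 = 2.69 V.
Since V_DS = 0.511 V < V_ov = 2.69 V, the device is in the triode region.
I_D = k_n [V_ov · V_DS − ½ V_DS²] = 4.896 × [2.69 × 0.511 − 0.5 × 0.511²] = 6.08 mA.

Triode; I_D = 6.08 mA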